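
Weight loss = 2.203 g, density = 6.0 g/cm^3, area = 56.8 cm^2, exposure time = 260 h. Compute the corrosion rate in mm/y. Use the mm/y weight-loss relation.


Apply the mm/y weight-loss relation: CR = 87600 * W / (D * A * T)
Numerator: 87600 * 2.203 = 192982.8
Denominator: 6.0 * 56.8 * 260 = 88608.0
CR = 192982.8 / 88608.0 = 2.1779 mm/y

2.1779 mm/y


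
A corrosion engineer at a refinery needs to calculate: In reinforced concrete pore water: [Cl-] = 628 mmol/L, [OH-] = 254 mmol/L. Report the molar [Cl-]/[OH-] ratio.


Threshold parameter = [Cl-] / [OH-] (molar basis; both in mmol/L, so units cancel)
Ratio = 628 / 254 = 2.47

2.47


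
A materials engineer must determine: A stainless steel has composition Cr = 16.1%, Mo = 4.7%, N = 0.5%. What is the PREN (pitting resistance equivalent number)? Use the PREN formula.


Apply the PREN formula: PREN = Cr + 3.3*Mo + 16*N
PREN = 16.1 + 3.3*4.7 + 16*0.5
PREN = 16.1 + 15.51 + 8.0 = 39.61

39.61


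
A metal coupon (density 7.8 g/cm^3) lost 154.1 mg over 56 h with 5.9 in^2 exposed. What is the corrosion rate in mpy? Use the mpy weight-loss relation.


Apply the mpy weight-loss relation: CR = 534 * W / (D * A * T)
Numerator: 534 * 154.1 = 82289.4
Denominator: 7.8 * 5.9 * 56 = 2577.12
CR = 82289.4 / 2577.12 = 31.931 mpy

31.931 mpy


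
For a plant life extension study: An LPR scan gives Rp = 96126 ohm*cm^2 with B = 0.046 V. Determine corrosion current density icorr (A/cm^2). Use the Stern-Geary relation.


Apply the Stern-Geary relation: icorr = B / Rp
icorr = 0.046 / 96126 = 4.785×10^-7 A/cm^2

4.785×10^-7 A/cm^2


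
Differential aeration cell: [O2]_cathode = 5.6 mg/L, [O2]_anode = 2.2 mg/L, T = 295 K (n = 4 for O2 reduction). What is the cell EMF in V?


Apply the Nernst concentration-cell relation: E = (RT/nF)*ln(C_cathode/C_anode)
RT/nF = 8.314*295/(4*96485) = 0.00635495 V
ln(5.6/2.2) = 0.93431
E = 0.00635495 * 0.93431 = 0.00594 V

0.00594 V


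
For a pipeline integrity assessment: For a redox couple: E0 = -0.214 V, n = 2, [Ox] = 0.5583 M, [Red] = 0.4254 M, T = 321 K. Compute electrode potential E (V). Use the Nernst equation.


Apply the Nernst equation: E = E0 + (RT/nF)*ln([Ox]/[Red])
Step 1: RT/nF = 8.314*321/(2*96485) = 0.0138301 V
Step 2: [Ox]/[Red] = 0.5583/0.4254 = 1.312412
Step 3: ln(1.312412) = 0.271867
Step 4: correction = 0.0138301 * 0.271867 = 0.0038 V
E = -0.214 + 0.0038 = -0.2102 V

-0.2102 V


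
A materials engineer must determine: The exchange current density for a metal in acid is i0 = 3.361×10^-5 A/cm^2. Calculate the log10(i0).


i0 = 3.361×10^-5 A/cm^2
log10(i0) = -4.474

-4.474


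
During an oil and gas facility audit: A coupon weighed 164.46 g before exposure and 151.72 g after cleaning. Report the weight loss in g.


Weight loss = initial − final
WL = 164.46 − 151.72 = 12.74 g

12.74 g


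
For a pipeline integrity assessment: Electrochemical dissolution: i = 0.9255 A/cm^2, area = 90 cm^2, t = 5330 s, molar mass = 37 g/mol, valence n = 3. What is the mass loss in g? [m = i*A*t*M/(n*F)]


Apply Faraday's law: m = i*A*t*M / (n*F)
Total charge passed Q = i*A*t = 0.9255*90*5330 = 443962.35 C
m = Q*M/(n*F) = 443962.35*37/(3*96485) = 56.75012 g

56.75012 g


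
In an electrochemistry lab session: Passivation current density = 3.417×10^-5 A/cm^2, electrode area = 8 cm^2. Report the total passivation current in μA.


I = i_pass * A, then convert A → μA (×10^6)
I = 3.417×10^-5 * 8 * 10^6 = 273.36 μA

273.36 μA


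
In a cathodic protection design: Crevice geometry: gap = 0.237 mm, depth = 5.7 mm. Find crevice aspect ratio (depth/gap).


Aspect ratio = depth / gap
Ratio = 5.7 / 0.237 = 24.1

24.1


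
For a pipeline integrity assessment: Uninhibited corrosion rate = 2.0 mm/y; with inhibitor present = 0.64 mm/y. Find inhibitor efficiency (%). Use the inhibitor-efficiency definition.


Apply the inhibitor-efficiency definition: IE = (CR_blank − CR_inh)/CR_blank × 100
IE = (2.0 − 0.64) / 2.0 × 100
IE = 1.36 / 2.0 × 100 = 68.0 %

68.0 %


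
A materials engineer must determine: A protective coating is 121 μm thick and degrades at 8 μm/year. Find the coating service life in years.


Service life = thickness / degradation rate
Life = 121 / 8 = 15.1 years

15.1 years


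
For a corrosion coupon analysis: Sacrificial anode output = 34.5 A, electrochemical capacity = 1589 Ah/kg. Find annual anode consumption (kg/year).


Annual consumption = current * hours per year / capacity
Rate = 34.5 * 8760 / 1589 = 190.2 kg/year

190.2 kg/year


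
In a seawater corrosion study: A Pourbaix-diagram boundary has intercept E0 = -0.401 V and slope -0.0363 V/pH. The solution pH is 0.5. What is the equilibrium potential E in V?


Apply the Pourbaix line equation: E = E0 + slope*pH
E = -0.401 + (-0.0363)*0.5 = -0.401 + (-0.01815) = -0.41915 V
Rounded to 4 decimal places: E = -0.4192 V

-0.4192 V


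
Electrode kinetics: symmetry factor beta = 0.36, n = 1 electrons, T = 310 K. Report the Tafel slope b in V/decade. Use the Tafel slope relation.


Apply the Tafel slope relation: b = 2.303*R*T/(beta*n*F)
Numerator: 2.303 * 8.314 * 310 = 5935.61
Denominator: 0.36 * 1 * 96485 = 34734.6
b = 5935.61 / 34734.6 = 0.171 V/decade

0.171 V/decade


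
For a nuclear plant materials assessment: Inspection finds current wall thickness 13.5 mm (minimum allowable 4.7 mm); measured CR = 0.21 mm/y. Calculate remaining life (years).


Apply the remaining-life relation: RL = (t_current − t_min) / CR
RL = (13.5 − 4.7) / 0.21 = 8.8 / 0.21 = 41.9 years

41.9 years


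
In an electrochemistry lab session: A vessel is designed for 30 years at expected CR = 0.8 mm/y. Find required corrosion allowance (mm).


Corrosion allowance = CR × design life
CA = 0.8 * 30 = 24.0 mm

24.0 mm


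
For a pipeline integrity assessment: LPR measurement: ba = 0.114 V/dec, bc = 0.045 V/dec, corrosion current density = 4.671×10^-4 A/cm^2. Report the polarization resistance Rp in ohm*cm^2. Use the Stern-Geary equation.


Apply the Stern-Geary equation: Rp = ba*bc / (2.303*icorr*(ba+bc))
ba*bc = 0.114*0.045 = 0.00513
ba+bc = 0.159; 2.303*icorr*(ba+bc) = 2.303*4.671×10^-4*0.159 = 1.7104128×10^-4
Rp = 0.00513 / 1.7104128×10^-4 = 30.0 ohm*cm^2

30.0 ohm*cm^2


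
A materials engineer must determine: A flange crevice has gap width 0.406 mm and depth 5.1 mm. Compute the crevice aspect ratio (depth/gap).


Aspect ratio = depth / gap
Ratio = 5.1 / 0.406 = 12.6

12.6


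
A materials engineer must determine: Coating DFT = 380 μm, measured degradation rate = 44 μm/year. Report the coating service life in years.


Service life = thickness / degradation rate
Life = 380 / 44 = 8.6 years

8.6 years


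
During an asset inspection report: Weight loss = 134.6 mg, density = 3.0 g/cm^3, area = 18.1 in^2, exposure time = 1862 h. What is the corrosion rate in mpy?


Apply the mpy weight-loss relation: CR = 534 * W / (D * A * T)
Numerator: 534 * 134.6 = 71876.4
Denominator: 3.0 * 18.1 * 1862 = 101106.6
CR = 71876.4 / 101106.6 = 0.711 mpy

0.711 mpy


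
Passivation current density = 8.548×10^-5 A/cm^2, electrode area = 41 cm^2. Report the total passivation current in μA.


I = i_pass * A, then convert A → μA (×10^6)
I = 8.548×10^-5 * 41 * 10^6 = 3504.68 μA

3504.68 μA


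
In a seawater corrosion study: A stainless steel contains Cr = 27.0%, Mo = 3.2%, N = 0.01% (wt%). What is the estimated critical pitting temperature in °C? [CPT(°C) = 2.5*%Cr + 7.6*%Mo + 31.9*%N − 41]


Apply the ASTM G48 empirical CPT estimate: CPT(°C) = 2.5*%Cr + 7.6*%Mo + 31.9*%N − 41
2.5*27.0 = 67.5; 7.6*3.2 = 24.32; 31.9*0.01 = 0.319
CPT = 67.5 + 24.32 + 0.319 − 41 = 51.139 °C
Rounded to 0.1 °C: CPT ≈ 51.1 °C

51.1 °C


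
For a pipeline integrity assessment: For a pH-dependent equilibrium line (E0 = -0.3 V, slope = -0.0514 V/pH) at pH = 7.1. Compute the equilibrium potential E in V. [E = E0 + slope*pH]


Apply the Pourbaix line equation: E = E0 + slope*pH
E = -0.3 + (-0.0514)*7.1 = -0.3 + (-0.36494) = -0.66494 V
Rounded to 4 decimal places: E = -0.6649 V

-0.6649 V


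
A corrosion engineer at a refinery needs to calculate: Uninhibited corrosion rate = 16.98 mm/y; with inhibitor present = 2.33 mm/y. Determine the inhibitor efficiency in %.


Apply the inhibitor-efficiency definition: IE = (CR_blank − CR_inh)/CR_blank × 100
IE = (16.98 − 2.33) / 16.98 × 100
IE = 14.65 / 16.98 × 100 = 86.3 %

86.3 %


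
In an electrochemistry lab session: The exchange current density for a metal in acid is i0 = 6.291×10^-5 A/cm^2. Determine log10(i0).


i0 = 6.291×10^-5 A/cm^2
log10(i0) = -4.201

-4.201


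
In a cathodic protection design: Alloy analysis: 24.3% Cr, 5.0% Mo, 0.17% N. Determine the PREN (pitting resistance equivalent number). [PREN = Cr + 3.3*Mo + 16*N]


Apply the PREN formula: PREN = Cr + 3.3*Mo + 16*N
PREN = 24.3 + 3.3*5.0 + 16*0.17
PREN = 24.3 + 16.5 + 2.72 = 43.52

43.52


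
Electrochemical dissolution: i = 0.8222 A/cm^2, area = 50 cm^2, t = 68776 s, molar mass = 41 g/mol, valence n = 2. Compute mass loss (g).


Apply Faraday's law: m = i*A*t*M / (n*F)
Total charge passed Q = i*A*t = 0.8222*50*68776 = 2827381.36 C
m = Q*M/(n*F) = 2827381.36*41/(2*96485) = 600.729 g

600.729 g


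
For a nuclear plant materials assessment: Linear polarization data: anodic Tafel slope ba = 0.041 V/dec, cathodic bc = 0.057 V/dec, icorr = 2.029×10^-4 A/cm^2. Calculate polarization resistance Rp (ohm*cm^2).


Apply the Stern-Geary equation: Rp = ba*bc / (2.303*icorr*(ba+bc))
ba*bc = 0.041*0.057 = 0.002337
ba+bc = 0.098; 2.303*icorr*(ba+bc) = 2.303*2.029×10^-4*0.098 = 4.5793313×10^-5
Rp = 0.002337 / 4.5793313×10^-5 = 51.0 ohm*cm^2

51.0 ohm*cm^2


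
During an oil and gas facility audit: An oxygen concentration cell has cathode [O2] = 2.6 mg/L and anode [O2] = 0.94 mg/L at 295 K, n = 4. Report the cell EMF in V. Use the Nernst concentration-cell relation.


Apply the Nernst concentration-cell relation: E = (RT/nF)*ln(C_cathode/C_anode)
RT/nF = 8.314*295/(4*96485) = 0.00635495 V
ln(2.6/0.94) = 1.01739
E = 0.00635495 * 1.01739 = 0.00647 V

0.00647 V


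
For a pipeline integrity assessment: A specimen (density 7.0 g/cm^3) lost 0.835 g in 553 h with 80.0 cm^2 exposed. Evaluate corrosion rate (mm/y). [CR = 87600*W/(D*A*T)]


Apply the mm/y weight-loss relation: CR = 87600 * W / (D * A * T)
Numerator: 87600 * 0.835 = 73146.0
Denominator: 7.0 * 80.0 * 553 = 309680.0
CR = 73146.0 / 309680.0 = 0.2362 mm/y

0.2362 mm/y


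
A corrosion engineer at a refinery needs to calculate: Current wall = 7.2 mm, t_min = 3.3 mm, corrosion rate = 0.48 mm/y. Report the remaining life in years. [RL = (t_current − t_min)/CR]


Apply the remaining-life relation: RL = (t_current − t_min) / CR
RL = (7.2 − 3.3) / 0.48 = 3.9 / 0.48 = 8.1 years

8.1 years


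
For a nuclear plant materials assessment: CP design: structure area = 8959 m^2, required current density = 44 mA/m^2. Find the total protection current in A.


I = area * current density, then convert mA → A (÷1000)
I = 8959 * 44 / 1000 = 394.2 A

394.2 A


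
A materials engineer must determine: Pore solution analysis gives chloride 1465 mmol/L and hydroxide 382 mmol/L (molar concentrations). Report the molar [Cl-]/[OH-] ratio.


Threshold parameter = [Cl-] / [OH-] (molar basis; both in mmol/L, so units cancel)
Ratio = 1465 / 382 = 3.84

3.84


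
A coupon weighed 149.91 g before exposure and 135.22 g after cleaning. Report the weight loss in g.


Weight loss = initial − final
WL = 149.91 − 135.22 = 14.69 g

14.69 g


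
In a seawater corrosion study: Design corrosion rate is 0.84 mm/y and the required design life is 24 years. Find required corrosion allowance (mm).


Corrosion allowance = CR × design life
CA = 0.84 * 24 = 20.16 mm

20.16 mm


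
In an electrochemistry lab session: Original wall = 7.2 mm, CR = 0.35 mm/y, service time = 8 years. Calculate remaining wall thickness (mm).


Remaining wall = original − CR × time
t = 7.2 − 0.35*8 = 7.2 − 2.8 = 4.4 mm

4.4 mm


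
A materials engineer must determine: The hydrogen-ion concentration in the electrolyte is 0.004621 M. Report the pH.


pH = −log10[H+]
pH = −log10(0.004621) = 2.34

2.34


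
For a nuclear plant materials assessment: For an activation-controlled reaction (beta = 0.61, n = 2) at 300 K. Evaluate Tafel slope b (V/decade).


Apply the Tafel slope relation: b = 2.303*R*T/(beta*n*F)
Numerator: 2.303 * 8.314 * 300 = 5744.14
Denominator: 0.61 * 2 * 96485 = 117711.7
b = 5744.14 / 117711.7 = 0.0488 V/decade

0.0488 V/decade


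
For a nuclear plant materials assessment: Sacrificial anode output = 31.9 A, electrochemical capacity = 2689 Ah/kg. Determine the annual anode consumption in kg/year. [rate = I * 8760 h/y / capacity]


Annual consumption = current * hours per year / capacity
Rate = 31.9 * 8760 / 2689 = 103.9 kg/year

103.9 kg/year


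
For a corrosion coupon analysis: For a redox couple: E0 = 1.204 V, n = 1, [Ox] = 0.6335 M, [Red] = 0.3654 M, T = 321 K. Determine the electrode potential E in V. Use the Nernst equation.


Apply the Nernst equation: E = E0 + (RT/nF)*ln([Ox]/[Red])
Step 1: RT/nF = 8.314*321/(1*96485) = 0.0276602 V
Step 2: [Ox]/[Red] = 0.6335/0.3654 = 1.733716
Step 3: ln(1.733716) = 0.550267
Step 4: correction = 0.0276602 * 0.550267 = 0.015 V
E = 1.204 + 0.015 = 1.219 V

1.219 V


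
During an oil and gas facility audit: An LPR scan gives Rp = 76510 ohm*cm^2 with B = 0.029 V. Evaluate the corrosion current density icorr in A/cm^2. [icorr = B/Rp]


Apply the Stern-Geary relation: icorr = B / Rp
icorr = 0.029 / 76510 = 3.79×10^-7 A/cm^2

3.79×10^-7 A/cm^2


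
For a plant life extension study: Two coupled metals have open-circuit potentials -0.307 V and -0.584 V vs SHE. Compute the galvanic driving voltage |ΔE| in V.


Driving voltage is the absolute potential difference.
|ΔE| = |-0.307 − (-0.584)| = 0.277 V

0.277 V


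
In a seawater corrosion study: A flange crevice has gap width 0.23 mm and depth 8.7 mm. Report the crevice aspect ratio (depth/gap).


Aspect ratio = depth / gap
Ratio = 8.7 / 0.23 = 37.8

37.8


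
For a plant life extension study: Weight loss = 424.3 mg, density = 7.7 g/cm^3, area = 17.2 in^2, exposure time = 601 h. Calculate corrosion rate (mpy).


Apply the mpy weight-loss relation: CR = 534 * W / (D * A * T)
Numerator: 534 * 424.3 = 226576.2
Denominator: 7.7 * 17.2 * 601 = 79596.44
CR = 226576.2 / 79596.44 = 2.847 mpy

2.847 mpy


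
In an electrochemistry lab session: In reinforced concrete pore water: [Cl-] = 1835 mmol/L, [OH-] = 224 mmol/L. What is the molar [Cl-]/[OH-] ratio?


Threshold parameter = [Cl-] / [OH-] (molar basis; both in mmol/L, so units cancel)
Ratio = 1835 / 224 = 8.19

8.19


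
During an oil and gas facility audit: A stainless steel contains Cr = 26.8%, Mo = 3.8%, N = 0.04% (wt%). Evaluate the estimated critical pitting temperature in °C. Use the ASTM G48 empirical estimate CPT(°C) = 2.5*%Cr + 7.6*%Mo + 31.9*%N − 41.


Apply the ASTM G48 empirical CPT estimate: CPT(°C) = 2.5*%Cr + 7.6*%Mo + 31.9*%N − 41
2.5*26.8 = 67; 7.6*3.8 = 28.88; 31.9*0.04 = 1.276
CPT = 67 + 28.88 + 1.276 − 41 = 56.156 °C
Rounded to 0.1 °C: CPT ≈ 56.2 °C

56.2 °C


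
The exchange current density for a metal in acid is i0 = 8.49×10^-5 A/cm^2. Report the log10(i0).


i0 = 8.49×10^-5 A/cm^2
log10(i0) = -4.071

-4.071


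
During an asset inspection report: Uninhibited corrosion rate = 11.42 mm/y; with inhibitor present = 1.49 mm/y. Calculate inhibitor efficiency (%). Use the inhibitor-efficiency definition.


Apply the inhibitor-efficiency definition: IE = (CR_blank − CR_inh)/CR_blank × 100
IE = (11.42 − 1.49) / 11.42 × 100
IE = 9.93 / 11.42 × 100 = 87.0 %

87.0 %


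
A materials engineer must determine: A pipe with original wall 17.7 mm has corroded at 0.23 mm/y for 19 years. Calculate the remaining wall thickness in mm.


Remaining wall = original − CR × time
t = 17.7 − 0.23*19 = 17.7 − 4.37 = 13.33 mm

13.33 mm


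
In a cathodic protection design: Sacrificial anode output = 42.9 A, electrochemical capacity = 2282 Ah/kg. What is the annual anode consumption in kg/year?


Annual consumption = current * hours per year / capacity
Rate = 42.9 * 8760 / 2282 = 164.7 kg/year

164.7 kg/year


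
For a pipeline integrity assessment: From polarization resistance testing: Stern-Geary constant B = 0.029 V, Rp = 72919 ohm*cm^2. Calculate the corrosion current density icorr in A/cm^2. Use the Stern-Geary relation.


Apply the Stern-Geary relation: icorr = B / Rp
icorr = 0.029 / 72919 = 3.977×10^-7 A/cm^2

3.977×10^-7 A/cm^2


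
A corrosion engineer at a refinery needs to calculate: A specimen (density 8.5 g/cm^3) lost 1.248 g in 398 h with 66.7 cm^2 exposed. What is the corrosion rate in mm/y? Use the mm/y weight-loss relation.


Apply the mm/y weight-loss relation: CR = 87600 * W / (D * A * T)
Numerator: 87600 * 1.248 = 109324.8
Denominator: 8.5 * 66.7 * 398 = 225646.1
CR = 109324.8 / 225646.1 = 0.4845 mm/y

0.4845 mm/y


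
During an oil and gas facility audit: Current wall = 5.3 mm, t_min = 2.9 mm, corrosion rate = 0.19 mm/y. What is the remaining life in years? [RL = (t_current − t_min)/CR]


Apply the remaining-life relation: RL = (t_current − t_min) / CR
RL = (5.3 − 2.9) / 0.19 = 2.4 / 0.19 = 12.6 years

12.6 years


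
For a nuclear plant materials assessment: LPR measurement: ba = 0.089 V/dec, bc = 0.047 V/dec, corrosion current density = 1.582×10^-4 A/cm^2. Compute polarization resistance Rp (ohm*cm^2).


Apply the Stern-Geary equation: Rp = ba*bc / (2.303*icorr*(ba+bc))
ba*bc = 0.089*0.047 = 0.004183
ba+bc = 0.136; 2.303*icorr*(ba+bc) = 2.303*1.582×10^-4*0.136 = 4.9549506×10^-5
Rp = 0.004183 / 4.9549506×10^-5 = 84.42 ohm*cm^2

84.42 ohm*cm^2


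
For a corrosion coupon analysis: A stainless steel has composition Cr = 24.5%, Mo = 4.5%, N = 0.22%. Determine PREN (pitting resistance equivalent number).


Apply the PREN formula: PREN = Cr + 3.3*Mo + 16*N
PREN = 24.5 + 3.3*4.5 + 16*0.22
PREN = 24.5 + 14.85 + 3.52 = 42.87

42.87


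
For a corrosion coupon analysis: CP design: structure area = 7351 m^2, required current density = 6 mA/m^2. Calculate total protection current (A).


I = area * current density, then convert mA → A (÷1000)
I = 7351 * 6 / 1000 = 44.11 A

44.11 A


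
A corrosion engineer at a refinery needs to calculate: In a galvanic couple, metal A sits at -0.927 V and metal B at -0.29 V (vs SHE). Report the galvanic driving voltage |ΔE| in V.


Driving voltage is the absolute potential difference.
|ΔE| = |-0.927 − (-0.29)| = 0.637 V

0.637 V


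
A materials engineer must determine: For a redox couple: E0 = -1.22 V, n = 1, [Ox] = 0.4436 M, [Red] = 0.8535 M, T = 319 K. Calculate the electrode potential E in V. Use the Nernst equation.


Apply the Nernst equation: E = E0 + (RT/nF)*ln([Ox]/[Red])
Step 1: RT/nF = 8.314*319/(1*96485) = 0.02748786 V
Step 2: [Ox]/[Red] = 0.4436/0.8535 = 0.519742
Step 3: ln(0.519742) = -0.654423
Step 4: correction = 0.02748786 * -0.654423 = -0.018 V
E = -1.22 + -0.018 = -1.238 V

-1.238 V


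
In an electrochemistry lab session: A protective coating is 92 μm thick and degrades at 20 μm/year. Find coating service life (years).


Service life = thickness / degradation rate
Life = 92 / 20 = 4.6 years

4.6 years


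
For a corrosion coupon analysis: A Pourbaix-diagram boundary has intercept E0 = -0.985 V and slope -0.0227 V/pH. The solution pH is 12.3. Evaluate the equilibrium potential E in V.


Apply the Pourbaix line equation: E = E0 + slope*pH
E = -0.985 + (-0.0227)*12.3 = -0.985 + (-0.27921) = -1.26421 V
Rounded to 3 decimal places: E = -1.264 V

-1.264 V


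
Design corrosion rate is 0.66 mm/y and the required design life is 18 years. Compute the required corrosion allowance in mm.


Corrosion allowance = CR × design life
CA = 0.66 * 18 = 11.88 mm

11.88 mm


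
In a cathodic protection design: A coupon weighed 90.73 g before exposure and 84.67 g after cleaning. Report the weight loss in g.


Weight loss = initial − final
WL = 90.73 − 84.67 = 6.06 g

6.06 g


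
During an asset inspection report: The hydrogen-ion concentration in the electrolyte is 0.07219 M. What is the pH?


pH = −log10[H+]
pH = −log10(0.07219) = 1.14

1.14


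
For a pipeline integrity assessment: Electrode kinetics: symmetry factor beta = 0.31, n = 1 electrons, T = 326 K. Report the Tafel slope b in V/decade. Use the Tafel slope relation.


Apply the Tafel slope relation: b = 2.303*R*T/(beta*n*F)
Numerator: 2.303 * 8.314 * 326 = 6241.97
Denominator: 0.31 * 1 * 96485 = 29910.35
b = 6241.97 / 29910.35 = 0.209 V/decade

0.209 V/decade


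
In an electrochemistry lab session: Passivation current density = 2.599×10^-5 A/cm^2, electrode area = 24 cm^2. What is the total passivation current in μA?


I = i_pass * A, then convert A → μA (×10^6)
I = 2.599×10^-5 * 24 * 10^6 = 623.76 μA

623.76 μA


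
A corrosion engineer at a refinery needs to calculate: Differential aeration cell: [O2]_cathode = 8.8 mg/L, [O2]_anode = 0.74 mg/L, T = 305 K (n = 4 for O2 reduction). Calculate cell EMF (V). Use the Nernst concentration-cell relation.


Apply the Nernst concentration-cell relation: E = (RT/nF)*ln(C_cathode/C_anode)
RT/nF = 8.314*305/(4*96485) = 0.00657037 V
ln(8.8/0.74) = 2.47586
E = 0.00657037 * 2.47586 = 0.01627 V

0.01627 V


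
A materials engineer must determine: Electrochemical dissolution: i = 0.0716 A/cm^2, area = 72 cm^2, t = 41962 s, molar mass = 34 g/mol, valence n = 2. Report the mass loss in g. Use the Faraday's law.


Apply Faraday's law: m = i*A*t*M / (n*F)
Total charge passed Q = i*A*t = 0.0716*72*41962 = 216322.5024 C
m = Q*M/(n*F) = 216322.5024*34/(2*96485) = 38.115 g

38.115 g


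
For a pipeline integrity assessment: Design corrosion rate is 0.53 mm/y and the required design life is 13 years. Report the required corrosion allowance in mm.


Corrosion allowance = CR × design life
CA = 0.53 * 13 = 6.89 mm

6.89 mm


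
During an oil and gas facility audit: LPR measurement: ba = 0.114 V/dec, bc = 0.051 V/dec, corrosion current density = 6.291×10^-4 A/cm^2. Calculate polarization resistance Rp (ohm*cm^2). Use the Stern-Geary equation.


Apply the Stern-Geary equation: Rp = ba*bc / (2.303*icorr*(ba+bc))
ba*bc = 0.114*0.051 = 0.005814
ba+bc = 0.165; 2.303*icorr*(ba+bc) = 2.303*6.291×10^-4*0.165 = 2.3905485×10^-4
Rp = 0.005814 / 2.3905485×10^-4 = 24.32 ohm*cm^2

24.32 ohm*cm^2


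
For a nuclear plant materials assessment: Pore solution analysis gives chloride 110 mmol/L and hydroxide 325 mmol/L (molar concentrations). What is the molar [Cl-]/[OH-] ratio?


Threshold parameter = [Cl-] / [OH-] (molar basis; both in mmol/L, so units cancel)
Ratio = 110 / 325 = 0.34

0.34


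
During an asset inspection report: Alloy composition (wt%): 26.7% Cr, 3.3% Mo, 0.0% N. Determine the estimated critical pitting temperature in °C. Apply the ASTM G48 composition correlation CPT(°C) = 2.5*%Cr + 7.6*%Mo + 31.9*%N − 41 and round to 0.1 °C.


Apply the ASTM G48 empirical CPT estimate: CPT(°C) = 2.5*%Cr + 7.6*%Mo + 31.9*%N − 41
2.5*26.7 = 66.75; 7.6*3.3 = 25.08; 31.9*0.0 = 0
CPT = 66.75 + 25.08 + 0 − 41 = 50.83 °C
Rounded to 0.1 °C: CPT ≈ 50.8 °C

50.8 °C


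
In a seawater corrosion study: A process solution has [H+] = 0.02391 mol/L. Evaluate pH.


pH = −log10[H+]
pH = −log10(0.02391) = 1.62

1.62


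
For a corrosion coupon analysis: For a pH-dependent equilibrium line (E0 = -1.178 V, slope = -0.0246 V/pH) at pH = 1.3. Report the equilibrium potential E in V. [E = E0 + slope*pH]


Apply the Pourbaix line equation: E = E0 + slope*pH
E = -1.178 + (-0.0246)*1.3 = -1.178 + (-0.03198) = -1.20998 V
Rounded to 4 decimal places: E = -1.2100 V

-1.2100 V


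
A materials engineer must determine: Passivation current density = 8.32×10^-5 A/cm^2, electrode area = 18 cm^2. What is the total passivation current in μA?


I = i_pass * A, then convert A → μA (×10^6)
I = 8.32×10^-5 * 18 * 10^6 = 1497.6 μA

1497.6 μA


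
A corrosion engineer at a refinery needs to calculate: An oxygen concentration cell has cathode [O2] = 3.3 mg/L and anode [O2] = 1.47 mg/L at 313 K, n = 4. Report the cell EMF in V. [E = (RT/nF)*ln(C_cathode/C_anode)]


Apply the Nernst concentration-cell relation: E = (RT/nF)*ln(C_cathode/C_anode)
RT/nF = 8.314*313/(4*96485) = 0.00674271 V
ln(3.3/1.47) = 0.80866
E = 0.00674271 * 0.80866 = 0.00545 V

0.00545 V


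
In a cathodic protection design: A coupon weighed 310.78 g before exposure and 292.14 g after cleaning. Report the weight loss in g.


Weight loss = initial − final
WL = 310.78 − 292.14 = 18.64 g

18.64 g


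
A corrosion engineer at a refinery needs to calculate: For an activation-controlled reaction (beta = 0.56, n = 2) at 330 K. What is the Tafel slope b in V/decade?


Apply the Tafel slope relation: b = 2.303*R*T/(beta*n*F)
Numerator: 2.303 * 8.314 * 330 = 6318.56
Denominator: 0.56 * 2 * 96485 = 108063.2
b = 6318.56 / 108063.2 = 0.0585 V/decade

0.0585 V/decade


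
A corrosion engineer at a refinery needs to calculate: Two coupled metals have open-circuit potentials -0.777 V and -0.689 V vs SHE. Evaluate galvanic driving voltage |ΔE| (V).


Driving voltage is the absolute potential difference.
|ΔE| = |-0.777 − (-0.689)| = 0.088 V

0.088 V


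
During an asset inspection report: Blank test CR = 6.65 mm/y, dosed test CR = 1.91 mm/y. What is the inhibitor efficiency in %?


Apply the inhibitor-efficiency definition: IE = (CR_blank − CR_inh)/CR_blank × 100
IE = (6.65 − 1.91) / 6.65 × 100
IE = 4.74 / 6.65 × 100 = 71.3 %

71.3 %


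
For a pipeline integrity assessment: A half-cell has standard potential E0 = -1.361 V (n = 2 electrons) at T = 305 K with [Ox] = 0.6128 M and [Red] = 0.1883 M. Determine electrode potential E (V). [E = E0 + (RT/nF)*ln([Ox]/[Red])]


Apply the Nernst equation: E = E0 + (RT/nF)*ln([Ox]/[Red])
Step 1: RT/nF = 8.314*305/(2*96485) = 0.01314075 V
Step 2: [Ox]/[Red] = 0.6128/0.1883 = 3.254381
Step 3: ln(3.254381) = 1.180002
Step 4: correction = 0.01314075 * 1.180002 = 0.0155 V
E = -1.361 + 0.0155 = -1.3455 V

-1.3455 V


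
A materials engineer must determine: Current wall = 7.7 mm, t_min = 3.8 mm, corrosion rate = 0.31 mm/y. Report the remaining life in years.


Apply the remaining-life relation: RL = (t_current − t_min) / CR
RL = (7.7 − 3.8) / 0.31 = 3.9 / 0.31 = 12.6 years

12.6 years


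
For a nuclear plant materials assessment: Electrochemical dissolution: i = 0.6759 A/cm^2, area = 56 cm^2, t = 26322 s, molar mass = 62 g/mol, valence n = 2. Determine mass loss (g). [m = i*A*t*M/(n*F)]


Apply Faraday's law: m = i*A*t*M / (n*F)
Total charge passed Q = i*A*t = 0.6759*56*26322 = 996298.2288 C
m = Q*M/(n*F) = 996298.2288*62/(2*96485) = 320.10411 g

320.10411 g


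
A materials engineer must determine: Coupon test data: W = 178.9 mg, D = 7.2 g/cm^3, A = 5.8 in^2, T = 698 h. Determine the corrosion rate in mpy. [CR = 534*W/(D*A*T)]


Apply the mpy weight-loss relation: CR = 534 * W / (D * A * T)
Numerator: 534 * 178.9 = 95532.6
Denominator: 7.2 * 5.8 * 698 = 29148.48
CR = 95532.6 / 29148.48 = 3.2774 mpy

3.2774 mpy


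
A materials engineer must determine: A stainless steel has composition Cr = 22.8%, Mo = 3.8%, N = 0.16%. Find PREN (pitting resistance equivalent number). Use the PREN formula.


Apply the PREN formula: PREN = Cr + 3.3*Mo + 16*N
PREN = 22.8 + 3.3*3.8 + 16*0.16
PREN = 22.8 + 12.54 + 2.56 = 37.9

37.9


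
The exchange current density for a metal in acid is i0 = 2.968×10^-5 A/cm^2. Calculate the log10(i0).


i0 = 2.968×10^-5 A/cm^2
log10(i0) = -4.528

-4.528


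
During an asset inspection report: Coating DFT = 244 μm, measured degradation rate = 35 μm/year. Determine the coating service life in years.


Service life = thickness / degradation rate
Life = 244 / 35 = 7.0 years

7.0 years


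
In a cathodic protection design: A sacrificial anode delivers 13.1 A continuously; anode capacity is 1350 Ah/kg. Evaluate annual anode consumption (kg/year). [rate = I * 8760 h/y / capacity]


Annual consumption = current * hours per year / capacity
Rate = 13.1 * 8760 / 1350 = 85.0 kg/year

85.0 kg/year


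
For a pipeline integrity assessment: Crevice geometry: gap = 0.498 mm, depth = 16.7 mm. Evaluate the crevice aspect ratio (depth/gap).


Aspect ratio = depth / gap
Ratio = 16.7 / 0.498 = 33.5

33.5


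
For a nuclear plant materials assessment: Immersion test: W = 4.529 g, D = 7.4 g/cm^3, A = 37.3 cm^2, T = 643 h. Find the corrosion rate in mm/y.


Apply the mm/y weight-loss relation: CR = 87600 * W / (D * A * T)
Numerator: 87600 * 4.529 = 396740.4
Denominator: 7.4 * 37.3 * 643 = 177480.86
CR = 396740.4 / 177480.86 = 2.235398 mm/y

2.235398 mm/y


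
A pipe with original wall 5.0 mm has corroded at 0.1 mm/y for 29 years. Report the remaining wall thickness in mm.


Remaining wall = original − CR × time
t = 5.0 − 0.1*29 = 5.0 − 2.9 = 2.1 mm

2.1 mm


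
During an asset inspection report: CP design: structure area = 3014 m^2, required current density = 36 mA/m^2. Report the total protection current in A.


I = area * current density, then convert mA → A (÷1000)
I = 3014 * 36 / 1000 = 108.5 A

108.5 A


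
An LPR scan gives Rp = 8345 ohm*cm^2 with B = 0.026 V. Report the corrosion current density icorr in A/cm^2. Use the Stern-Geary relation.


Apply the Stern-Geary relation: icorr = B / Rp
icorr = 0.026 / 8345 = 3.116×10^-6 A/cm^2

3.116×10^-6 A/cm^2


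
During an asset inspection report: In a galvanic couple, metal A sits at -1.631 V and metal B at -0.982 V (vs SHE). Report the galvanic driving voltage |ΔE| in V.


Driving voltage is the absolute potential difference.
|ΔE| = |-1.631 − (-0.982)| = 0.649 V

0.649 V


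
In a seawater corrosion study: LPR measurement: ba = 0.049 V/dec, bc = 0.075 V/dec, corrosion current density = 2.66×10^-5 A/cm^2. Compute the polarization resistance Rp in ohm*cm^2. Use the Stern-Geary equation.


Apply the Stern-Geary equation: Rp = ba*bc / (2.303*icorr*(ba+bc))
ba*bc = 0.049*0.075 = 0.003675
ba+bc = 0.124; 2.303*icorr*(ba+bc) = 2.303*2.66×10^-5*0.124 = 7.5962152×10^-6
Rp = 0.003675 / 7.5962152×10^-6 = 483.79 ohm*cm^2

483.79 ohm*cm^2


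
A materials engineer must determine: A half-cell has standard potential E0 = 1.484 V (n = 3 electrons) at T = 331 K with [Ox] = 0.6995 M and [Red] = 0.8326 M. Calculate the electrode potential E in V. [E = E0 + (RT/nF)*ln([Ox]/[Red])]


Apply the Nernst equation: E = E0 + (RT/nF)*ln([Ox]/[Red])
Step 1: RT/nF = 8.314*331/(3*96485) = 0.00950729 V
Step 2: [Ox]/[Red] = 0.6995/0.8326 = 0.840139
Step 3: ln(0.840139) = -0.174188
Step 4: correction = 0.00950729 * -0.174188 = -0.002 V
E = 1.484 + -0.002 = 1.482 V

1.482 V


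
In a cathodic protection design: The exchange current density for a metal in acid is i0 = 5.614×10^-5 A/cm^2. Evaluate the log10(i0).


i0 = 5.614×10^-5 A/cm^2
log10(i0) = -4.251

-4.251


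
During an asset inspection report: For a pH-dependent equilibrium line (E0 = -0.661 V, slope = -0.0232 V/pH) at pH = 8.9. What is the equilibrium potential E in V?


Apply the Pourbaix line equation: E = E0 + slope*pH
E = -0.661 + (-0.0232)*8.9 = -0.661 + (-0.20648) = -0.86748 V
Rounded to 3 decimal places: E = -0.867 V

-0.867 V


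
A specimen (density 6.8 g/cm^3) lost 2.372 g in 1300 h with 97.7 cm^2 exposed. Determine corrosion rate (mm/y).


Apply the mm/y weight-loss relation: CR = 87600 * W / (D * A * T)
Numerator: 87600 * 2.372 = 207787.2
Denominator: 6.8 * 97.7 * 1300 = 863668.0
CR = 207787.2 / 863668.0 = 0.240587 mm/y

0.240587 mm/y


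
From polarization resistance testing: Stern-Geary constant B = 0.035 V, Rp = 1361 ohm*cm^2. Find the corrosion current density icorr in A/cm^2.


Apply the Stern-Geary relation: icorr = B / Rp
icorr = 0.035 / 1361 = 2.572×10^-5 A/cm^2

2.572×10^-5 A/cm^2


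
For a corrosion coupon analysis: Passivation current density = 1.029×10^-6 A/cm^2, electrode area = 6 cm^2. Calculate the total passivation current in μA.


I = i_pass * A, then convert A → μA (×10^6)
I = 1.029×10^-6 * 6 * 10^6 = 6.17 μA

6.17 μA


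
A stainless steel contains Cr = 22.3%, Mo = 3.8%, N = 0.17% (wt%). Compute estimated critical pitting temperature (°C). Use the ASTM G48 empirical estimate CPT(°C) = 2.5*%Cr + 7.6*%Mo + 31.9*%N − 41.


Apply the ASTM G48 empirical CPT estimate: CPT(°C) = 2.5*%Cr + 7.6*%Mo + 31.9*%N − 41
2.5*22.3 = 55.75; 7.6*3.8 = 28.88; 31.9*0.17 = 5.423
CPT = 55.75 + 28.88 + 5.423 − 41 = 49.053 °C
Rounded to 0.1 °C: CPT ≈ 49.1 °C

49.1 °C


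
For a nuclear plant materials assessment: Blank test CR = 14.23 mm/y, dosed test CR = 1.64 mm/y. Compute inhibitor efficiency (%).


Apply the inhibitor-efficiency definition: IE = (CR_blank − CR_inh)/CR_blank × 100
IE = (14.23 − 1.64) / 14.23 × 100
IE = 12.59 / 14.23 × 100 = 88.5 %

88.5 %


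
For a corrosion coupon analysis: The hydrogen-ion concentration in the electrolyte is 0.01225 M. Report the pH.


pH = −log10[H+]
pH = −log10(0.01225) = 1.91

1.91


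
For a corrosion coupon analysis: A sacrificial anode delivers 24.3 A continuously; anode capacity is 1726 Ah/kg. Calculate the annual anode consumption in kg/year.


Annual consumption = current * hours per year / capacity
Rate = 24.3 * 8760 / 1726 = 123.3 kg/year

123.3 kg/year


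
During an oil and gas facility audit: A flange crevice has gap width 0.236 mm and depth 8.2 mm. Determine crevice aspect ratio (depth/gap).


Aspect ratio = depth / gap
Ratio = 8.2 / 0.236 = 34.7

34.7


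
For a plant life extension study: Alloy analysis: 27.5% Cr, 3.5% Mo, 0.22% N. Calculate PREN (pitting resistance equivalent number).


Apply the PREN formula: PREN = Cr + 3.3*Mo + 16*N
PREN = 27.5 + 3.3*3.5 + 16*0.22
PREN = 27.5 + 11.55 + 3.52 = 42.57

42.57


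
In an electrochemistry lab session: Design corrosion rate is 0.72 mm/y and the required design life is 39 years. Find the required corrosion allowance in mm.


Corrosion allowance = CR × design life
CA = 0.72 * 39 = 28.08 mm

28.08 mm


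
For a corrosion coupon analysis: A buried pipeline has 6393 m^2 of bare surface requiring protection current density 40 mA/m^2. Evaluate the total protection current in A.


I = area * current density, then convert mA → A (÷1000)
I = 6393 * 40 / 1000 = 255.72 A

255.72 A


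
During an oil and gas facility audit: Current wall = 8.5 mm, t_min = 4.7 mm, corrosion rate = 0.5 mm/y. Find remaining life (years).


Apply the remaining-life relation: RL = (t_current − t_min) / CR
RL = (8.5 − 4.7) / 0.5 = 3.8 / 0.5 = 7.6 years

7.6 years


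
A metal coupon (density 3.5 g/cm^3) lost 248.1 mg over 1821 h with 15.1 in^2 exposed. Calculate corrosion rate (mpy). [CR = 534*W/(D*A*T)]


Apply the mpy weight-loss relation: CR = 534 * W / (D * A * T)
Numerator: 534 * 248.1 = 132485.4
Denominator: 3.5 * 15.1 * 1821 = 96239.85
CR = 132485.4 / 96239.85 = 1.37662 mpy

1.37662 mpy


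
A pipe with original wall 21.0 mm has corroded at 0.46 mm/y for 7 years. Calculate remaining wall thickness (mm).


Remaining wall = original − CR × time
t = 21.0 − 0.46*7 = 21.0 − 3.22 = 17.78 mm

17.78 mm


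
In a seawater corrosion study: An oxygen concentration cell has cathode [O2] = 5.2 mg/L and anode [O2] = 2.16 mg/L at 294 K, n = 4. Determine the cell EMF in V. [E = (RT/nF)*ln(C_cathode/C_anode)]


Apply the Nernst concentration-cell relation: E = (RT/nF)*ln(C_cathode/C_anode)
RT/nF = 8.314*294/(4*96485) = 0.00633341 V
ln(5.2/2.16) = 0.87855
E = 0.00633341 * 0.87855 = 0.00556 V

0.00556 V


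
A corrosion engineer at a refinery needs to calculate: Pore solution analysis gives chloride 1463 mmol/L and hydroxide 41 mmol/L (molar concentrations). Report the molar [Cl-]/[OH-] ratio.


Threshold parameter = [Cl-] / [OH-] (molar basis; both in mmol/L, so units cancel)
Ratio = 1463 / 41 = 35.68

35.68


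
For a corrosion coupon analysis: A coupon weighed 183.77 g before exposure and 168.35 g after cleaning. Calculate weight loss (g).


Weight loss = initial − final
WL = 183.77 − 168.35 = 15.42 g

15.42 g


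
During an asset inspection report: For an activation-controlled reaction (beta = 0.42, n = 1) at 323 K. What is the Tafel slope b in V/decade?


Apply the Tafel slope relation: b = 2.303*R*T/(beta*n*F)
Numerator: 2.303 * 8.314 * 323 = 6184.53
Denominator: 0.42 * 1 * 96485 = 40523.7
b = 6184.53 / 40523.7 = 0.1526 V/decade

0.1526 V/decade


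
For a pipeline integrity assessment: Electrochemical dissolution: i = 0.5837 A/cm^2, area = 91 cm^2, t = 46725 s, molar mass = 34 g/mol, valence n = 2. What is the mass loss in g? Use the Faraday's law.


Apply Faraday's law: m = i*A*t*M / (n*F)
Total charge passed Q = i*A*t = 0.5837*91*46725 = 2481877.8075 C
m = Q*M/(n*F) = 2481877.8075*34/(2*96485) = 437.28997 g

437.28997 g


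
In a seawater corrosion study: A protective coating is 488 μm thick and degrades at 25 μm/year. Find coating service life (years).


Service life = thickness / degradation rate
Life = 488 / 25 = 19.5 years

19.5 years


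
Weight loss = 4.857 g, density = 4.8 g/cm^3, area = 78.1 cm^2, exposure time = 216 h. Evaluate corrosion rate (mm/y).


Apply the mm/y weight-loss relation: CR = 87600 * W / (D * A * T)
Numerator: 87600 * 4.857 = 425473.2
Denominator: 4.8 * 78.1 * 216 = 80974.08
CR = 425473.2 / 80974.08 = 5.25444 mm/y

5.25444 mm/y


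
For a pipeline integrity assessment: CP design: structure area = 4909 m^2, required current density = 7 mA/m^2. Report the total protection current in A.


I = area * current density, then convert mA → A (÷1000)
I = 4909 * 7 / 1000 = 34.36 A

34.36 A


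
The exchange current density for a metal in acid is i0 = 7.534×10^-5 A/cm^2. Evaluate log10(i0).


i0 = 7.534×10^-5 A/cm^2
log10(i0) = -4.123

-4.123


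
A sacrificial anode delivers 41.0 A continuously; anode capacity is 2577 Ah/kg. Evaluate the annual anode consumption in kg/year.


Annual consumption = current * hours per year / capacity
Rate = 41.0 * 8760 / 2577 = 139.4 kg/year

139.4 kg/year


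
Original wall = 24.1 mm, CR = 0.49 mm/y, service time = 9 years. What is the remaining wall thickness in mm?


Remaining wall = original − CR × time
t = 24.1 − 0.49*9 = 24.1 − 4.41 = 19.69 mm

19.69 mm


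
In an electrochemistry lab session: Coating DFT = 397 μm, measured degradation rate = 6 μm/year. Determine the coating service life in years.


Service life = thickness / degradation rate
Life = 397 / 6 = 66.2 years

66.2 years


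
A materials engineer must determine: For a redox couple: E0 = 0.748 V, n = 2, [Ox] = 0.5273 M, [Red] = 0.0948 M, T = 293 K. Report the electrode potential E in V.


Apply the Nernst equation: E = E0 + (RT/nF)*ln([Ox]/[Red])
Step 1: RT/nF = 8.314*293/(2*96485) = 0.01262373 V
Step 2: [Ox]/[Red] = 0.5273/0.0948 = 5.562236
Step 3: ln(5.562236) = 1.716
Step 4: correction = 0.01262373 * 1.716 = 0.022 V
E = 0.748 + 0.022 = 0.77 V

0.77 V


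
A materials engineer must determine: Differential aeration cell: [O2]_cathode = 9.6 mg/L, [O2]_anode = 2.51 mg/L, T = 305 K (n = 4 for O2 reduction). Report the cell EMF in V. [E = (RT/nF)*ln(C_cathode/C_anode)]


Apply the Nernst concentration-cell relation: E = (RT/nF)*ln(C_cathode/C_anode)
RT/nF = 8.314*305/(4*96485) = 0.00657037 V
ln(9.6/2.51) = 1.34148
E = 0.00657037 * 1.34148 = 0.00881 V

0.00881 V


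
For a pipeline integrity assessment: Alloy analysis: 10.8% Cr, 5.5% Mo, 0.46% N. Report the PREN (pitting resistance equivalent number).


Apply the PREN formula: PREN = Cr + 3.3*Mo + 16*N
PREN = 10.8 + 3.3*5.5 + 16*0.46
PREN = 10.8 + 18.15 + 7.36 = 36.31

36.31
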